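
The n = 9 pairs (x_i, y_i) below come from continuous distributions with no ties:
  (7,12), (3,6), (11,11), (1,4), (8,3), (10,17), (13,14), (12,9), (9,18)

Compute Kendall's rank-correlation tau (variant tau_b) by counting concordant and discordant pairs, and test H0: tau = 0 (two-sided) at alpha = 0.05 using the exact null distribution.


Step 1: Enumerate the 36 unordered pairs (i,j) with i<j and classify each by sign(x_j-x_i) * sign(y_j-y_i).
  (1,2):dx=-4,dy=-6->C; (1,3):dx=+4,dy=-1->D; (1,4):dx=-6,dy=-8->C; (1,5):dx=+1,dy=-9->D
  (1,6):dx=+3,dy=+5->C; (1,7):dx=+6,dy=+2->C; (1,8):dx=+5,dy=-3->D; (1,9):dx=+2,dy=+6->C
  (2,3):dx=+8,dy=+5->C; (2,4):dx=-2,dy=-2->C; (2,5):dx=+5,dy=-3->D; (2,6):dx=+7,dy=+11->C
  (2,7):dx=+10,dy=+8->C; (2,8):dx=+9,dy=+3->C; (2,9):dx=+6,dy=+12->C; (3,4):dx=-10,dy=-7->C
  (3,5):dx=-3,dy=-8->C; (3,6):dx=-1,dy=+6->D; (3,7):dx=+2,dy=+3->C; (3,8):dx=+1,dy=-2->D
  (3,9):dx=-2,dy=+7->D; (4,5):dx=+7,dy=-1->D; (4,6):dx=+9,dy=+13->C; (4,7):dx=+12,dy=+10->C
  (4,8):dx=+11,dy=+5->C; (4,9):dx=+8,dy=+14->C; (5,6):dx=+2,dy=+14->C; (5,7):dx=+5,dy=+11->C
  (5,8):dx=+4,dy=+6->C; (5,9):dx=+1,dy=+15->C; (6,7):dx=+3,dy=-3->D; (6,8):dx=+2,dy=-8->D
  (6,9):dx=-1,dy=+1->D; (7,8):dx=-1,dy=-5->C; (7,9):dx=-4,dy=+4->D; (8,9):dx=-3,dy=+9->D
Step 2: C = 23, D = 13, total pairs = 36.
Step 3: tau = (C - D)/(n(n-1)/2) = (23 - 13)/36 = 0.277778.
Step 4: Exact two-sided p-value (enumerate n! = 362880 permutations of y under H0): p = 0.358488.
Step 5: alpha = 0.05. fail to reject H0.

tau_b = 0.2778 (C=23, D=13), p = 0.358488, fail to reject H0.


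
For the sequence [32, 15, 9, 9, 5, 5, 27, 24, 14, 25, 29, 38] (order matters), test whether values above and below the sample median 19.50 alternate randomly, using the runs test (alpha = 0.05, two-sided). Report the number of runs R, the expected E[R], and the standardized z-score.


Step 1: Compute median = 19.50; label A = above, B = below.
Labels in order: ABBBBBAABAAA  (n_A = 6, n_B = 6)
Step 2: Count runs R = 5.
Step 3: Under H0 (random ordering), E[R] = 2*n_A*n_B/(n_A+n_B) + 1 = 2*6*6/12 + 1 = 7.0000.
        Var[R] = 2*n_A*n_B*(2*n_A*n_B - n_A - n_B) / ((n_A+n_B)^2 * (n_A+n_B-1)) = 4320/1584 = 2.7273.
        SD[R] = 1.6514.
Step 4: Continuity-corrected z = (R + 0.5 - E[R]) / SD[R] = (5 + 0.5 - 7.0000) / 1.6514 = -0.9083.
Step 5: Two-sided p-value via normal approximation = 2*(1 - Phi(|z|)) = 0.363722.
Step 6: alpha = 0.05. fail to reject H0.

R = 5, z = -0.9083, p = 0.363722, fail to reject H0.


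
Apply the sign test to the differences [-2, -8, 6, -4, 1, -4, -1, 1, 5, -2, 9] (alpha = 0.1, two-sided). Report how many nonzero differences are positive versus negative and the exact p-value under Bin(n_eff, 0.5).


Step 1: Discard zero differences. Original n = 11; n_eff = number of nonzero differences = 11.
Nonzero differences (with sign): -2, -8, +6, -4, +1, -4, -1, +1, +5, -2, +9
Step 2: Count signs: positive = 5, negative = 6.
Step 3: Under H0: P(positive) = 0.5, so the number of positives S ~ Bin(11, 0.5).
Step 4: Two-sided exact p-value = sum of Bin(11,0.5) probabilities at or below the observed probability = 1.000000.
Step 5: alpha = 0.1. fail to reject H0.

n_eff = 11, pos = 5, neg = 6, p = 1.000000, fail to reject H0.


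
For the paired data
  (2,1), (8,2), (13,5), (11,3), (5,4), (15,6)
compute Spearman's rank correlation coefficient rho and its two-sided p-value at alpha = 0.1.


Step 1: Rank x and y separately (midranks; no ties here).
rank(x): 2->1, 8->3, 13->5, 11->4, 5->2, 15->6
rank(y): 1->1, 2->2, 5->5, 3->3, 4->4, 6->6
Step 2: d_i = R_x(i) - R_y(i); compute d_i^2.
  (1-1)^2=0, (3-2)^2=1, (5-5)^2=0, (4-3)^2=1, (2-4)^2=4, (6-6)^2=0
sum(d^2) = 6.
Step 3: rho = 1 - 6*6 / (6*(6^2 - 1)) = 1 - 36/210 = 0.828571.
Step 4: Under H0, t = rho * sqrt((n-2)/(1-rho^2)) = 2.9598 ~ t(4).
Step 5: Two-sided p-value from the t-distribution with 4 df = 0.041563.
Step 6: alpha = 0.1. reject H0.

rho = 0.8286, p = 0.041563, reject H0 at alpha = 0.1.


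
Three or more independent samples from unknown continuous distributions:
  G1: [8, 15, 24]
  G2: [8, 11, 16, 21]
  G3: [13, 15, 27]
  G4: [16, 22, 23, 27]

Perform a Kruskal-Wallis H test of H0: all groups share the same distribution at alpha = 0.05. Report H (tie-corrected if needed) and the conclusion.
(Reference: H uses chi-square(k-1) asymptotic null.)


Step 1: Combine all N = 14 observations and assign midranks.
sorted (value, group, rank): (8,G1,1.5), (8,G2,1.5), (11,G2,3), (13,G3,4), (15,G1,5.5), (15,G3,5.5), (16,G2,7.5), (16,G4,7.5), (21,G2,9), (22,G4,10), (23,G4,11), (24,G1,12), (27,G3,13.5), (27,G4,13.5)
Step 2: Sum ranks within each group.
R_1 = 19 (n_1 = 3)
R_2 = 21 (n_2 = 4)
R_3 = 23 (n_3 = 3)
R_4 = 42 (n_4 = 4)
Step 3: H = 12/(N(N+1)) * sum(R_i^2/n_i) - 3(N+1)
     = 12/(14*15) * (19^2/3 + 21^2/4 + 23^2/3 + 42^2/4) - 3*15
     = 0.057143 * 847.917 - 45
     = 3.452381.
Step 4: Ties present; correction factor C = 1 - 24/(14^3 - 14) = 0.991209. Corrected H = 3.452381 / 0.991209 = 3.483001.
Step 5: Under H0, H ~ chi^2(3); p-value = 0.322974.
Step 6: alpha = 0.05. fail to reject H0.

H = 3.4830, df = 3, p = 0.322974, fail to reject H0.


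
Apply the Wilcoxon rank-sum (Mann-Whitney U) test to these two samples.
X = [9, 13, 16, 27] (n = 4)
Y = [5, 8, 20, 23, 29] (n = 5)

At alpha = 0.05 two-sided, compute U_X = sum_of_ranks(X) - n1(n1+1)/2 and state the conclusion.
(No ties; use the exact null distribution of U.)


Step 1: Combine and sort all 9 observations; assign midranks.
sorted (value, group): (5,Y), (8,Y), (9,X), (13,X), (16,X), (20,Y), (23,Y), (27,X), (29,Y)
ranks: 5->1, 8->2, 9->3, 13->4, 16->5, 20->6, 23->7, 27->8, 29->9
Step 2: Rank sum for X: R1 = 3 + 4 + 5 + 8 = 20.
Step 3: U_X = R1 - n1(n1+1)/2 = 20 - 4*5/2 = 20 - 10 = 10.
       U_Y = n1*n2 - U_X = 20 - 10 = 10.
Step 4: No ties, so the exact null distribution of U (based on enumerating the C(9,4) = 126 equally likely rank assignments) gives the two-sided p-value.
Step 5: p-value = 1.000000; compare to alpha = 0.05. fail to reject H0.

U_X = 10, p = 1.000000, fail to reject H0 at alpha = 0.05.


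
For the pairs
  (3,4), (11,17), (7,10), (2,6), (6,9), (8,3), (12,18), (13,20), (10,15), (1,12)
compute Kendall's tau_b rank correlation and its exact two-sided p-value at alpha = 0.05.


Step 1: Enumerate the 45 unordered pairs (i,j) with i<j and classify each by sign(x_j-x_i) * sign(y_j-y_i).
  (1,2):dx=+8,dy=+13->C; (1,3):dx=+4,dy=+6->C; (1,4):dx=-1,dy=+2->D; (1,5):dx=+3,dy=+5->C
  (1,6):dx=+5,dy=-1->D; (1,7):dx=+9,dy=+14->C; (1,8):dx=+10,dy=+16->C; (1,9):dx=+7,dy=+11->C
  (1,10):dx=-2,dy=+8->D; (2,3):dx=-4,dy=-7->C; (2,4):dx=-9,dy=-11->C; (2,5):dx=-5,dy=-8->C
  (2,6):dx=-3,dy=-14->C; (2,7):dx=+1,dy=+1->C; (2,8):dx=+2,dy=+3->C; (2,9):dx=-1,dy=-2->C
  (2,10):dx=-10,dy=-5->C; (3,4):dx=-5,dy=-4->C; (3,5):dx=-1,dy=-1->C; (3,6):dx=+1,dy=-7->D
  (3,7):dx=+5,dy=+8->C; (3,8):dx=+6,dy=+10->C; (3,9):dx=+3,dy=+5->C; (3,10):dx=-6,dy=+2->D
  (4,5):dx=+4,dy=+3->C; (4,6):dx=+6,dy=-3->D; (4,7):dx=+10,dy=+12->C; (4,8):dx=+11,dy=+14->C
  (4,9):dx=+8,dy=+9->C; (4,10):dx=-1,dy=+6->D; (5,6):dx=+2,dy=-6->D; (5,7):dx=+6,dy=+9->C
  (5,8):dx=+7,dy=+11->C; (5,9):dx=+4,dy=+6->C; (5,10):dx=-5,dy=+3->D; (6,7):dx=+4,dy=+15->C
  (6,8):dx=+5,dy=+17->C; (6,9):dx=+2,dy=+12->C; (6,10):dx=-7,dy=+9->D; (7,8):dx=+1,dy=+2->C
  (7,9):dx=-2,dy=-3->C; (7,10):dx=-11,dy=-6->C; (8,9):dx=-3,dy=-5->C; (8,10):dx=-12,dy=-8->C
  (9,10):dx=-9,dy=-3->C
Step 2: C = 35, D = 10, total pairs = 45.
Step 3: tau = (C - D)/(n(n-1)/2) = (35 - 10)/45 = 0.555556.
Step 4: Exact two-sided p-value (enumerate n! = 3628800 permutations of y under H0): p = 0.028609.
Step 5: alpha = 0.05. reject H0.

tau_b = 0.5556 (C=35, D=10), p = 0.028609, reject H0.


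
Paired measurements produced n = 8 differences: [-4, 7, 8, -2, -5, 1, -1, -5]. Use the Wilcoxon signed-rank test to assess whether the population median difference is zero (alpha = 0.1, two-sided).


Step 1: Drop any zero differences (none here) and take |d_i|.
|d| = [4, 7, 8, 2, 5, 1, 1, 5]
Step 2: Midrank |d_i| (ties get averaged ranks).
ranks: |4|->4, |7|->7, |8|->8, |2|->3, |5|->5.5, |1|->1.5, |1|->1.5, |5|->5.5
Step 3: Attach original signs; sum ranks with positive sign and with negative sign.
W+ = 7 + 8 + 1.5 = 16.5
W- = 4 + 3 + 5.5 + 1.5 + 5.5 = 19.5
(Check: W+ + W- = 36 should equal n(n+1)/2 = 36.)
Step 4: Test statistic W = min(W+, W-) = 16.5.
Step 5: Ties in |d|, so use the tie-corrected normal approximation.
        E[W] = n(n+1)/4 = 8*9/4 = 18.
        Tie groups: |d|=1 (t=2), |d|=5 (t=2); sum(t^3 - t) = 12.
        Var[W] = n(n+1)(2n+1)/24 - sum(t^3-t)/48 = 1224/24 - 12/48 = 50.75.
        z = (W - E[W]) / sqrt(Var[W]) = (16.5 - 18) / 7.1239 = -0.2106.
        Two-sided p = 2*Phi(z) = 0.833232.
Step 6: alpha = 0.1. fail to reject H0.

W+ = 16.5, W- = 19.5, W = min = 16.5, p = 0.833232, fail to reject H0.


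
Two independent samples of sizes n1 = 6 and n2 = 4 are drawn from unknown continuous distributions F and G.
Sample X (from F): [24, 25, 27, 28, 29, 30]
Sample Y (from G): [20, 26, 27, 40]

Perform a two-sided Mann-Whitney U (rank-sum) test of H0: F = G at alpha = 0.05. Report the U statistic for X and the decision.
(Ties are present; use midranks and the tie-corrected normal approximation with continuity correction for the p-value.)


Step 1: Combine and sort all 10 observations; assign midranks.
sorted (value, group): (20,Y), (24,X), (25,X), (26,Y), (27,X), (27,Y), (28,X), (29,X), (30,X), (40,Y)
ranks: 20->1, 24->2, 25->3, 26->4, 27->5.5, 27->5.5, 28->7, 29->8, 30->9, 40->10
Step 2: Rank sum for X: R1 = 2 + 3 + 5.5 + 7 + 8 + 9 = 34.5.
Step 3: U_X = R1 - n1(n1+1)/2 = 34.5 - 6*7/2 = 34.5 - 21 = 13.5.
       U_Y = n1*n2 - U_X = 24 - 13.5 = 10.5.
Step 4: Ties are present, so use the tie-corrected normal approximation (with continuity correction) for the p-value.
Step 5: p-value = 0.830664; compare to alpha = 0.05. fail to reject H0.

U_X = 13.5, p = 0.830664, fail to reject H0 at alpha = 0.05.


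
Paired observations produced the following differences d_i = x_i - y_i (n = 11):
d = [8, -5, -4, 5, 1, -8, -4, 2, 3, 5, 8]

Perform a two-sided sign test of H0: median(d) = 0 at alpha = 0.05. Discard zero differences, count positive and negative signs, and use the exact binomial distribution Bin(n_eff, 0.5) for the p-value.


Step 1: Discard zero differences. Original n = 11; n_eff = number of nonzero differences = 11.
Nonzero differences (with sign): +8, -5, -4, +5, +1, -8, -4, +2, +3, +5, +8
Step 2: Count signs: positive = 7, negative = 4.
Step 3: Under H0: P(positive) = 0.5, so the number of positives S ~ Bin(11, 0.5).
Step 4: Two-sided exact p-value = sum of Bin(11,0.5) probabilities at or below the observed probability = 0.548828.
Step 5: alpha = 0.05. fail to reject H0.

n_eff = 11, pos = 7, neg = 4, p = 0.548828, fail to reject H0.


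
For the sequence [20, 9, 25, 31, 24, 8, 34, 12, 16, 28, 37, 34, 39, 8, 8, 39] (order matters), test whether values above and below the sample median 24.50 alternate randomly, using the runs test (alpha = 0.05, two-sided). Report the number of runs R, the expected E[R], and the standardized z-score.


Step 1: Compute median = 24.50; label A = above, B = below.
Labels in order: BBAABBABBAAAABBA  (n_A = 8, n_B = 8)
Step 2: Count runs R = 8.
Step 3: Under H0 (random ordering), E[R] = 2*n_A*n_B/(n_A+n_B) + 1 = 2*8*8/16 + 1 = 9.0000.
        Var[R] = 2*n_A*n_B*(2*n_A*n_B - n_A - n_B) / ((n_A+n_B)^2 * (n_A+n_B-1)) = 14336/3840 = 3.7333.
        SD[R] = 1.9322.
Step 4: Continuity-corrected z = (R + 0.5 - E[R]) / SD[R] = (8 + 0.5 - 9.0000) / 1.9322 = -0.2588.
Step 5: Two-sided p-value via normal approximation = 2*(1 - Phi(|z|)) = 0.795809.
Step 6: alpha = 0.05. fail to reject H0.

R = 8, z = -0.2588, p = 0.795809, fail to reject H0.


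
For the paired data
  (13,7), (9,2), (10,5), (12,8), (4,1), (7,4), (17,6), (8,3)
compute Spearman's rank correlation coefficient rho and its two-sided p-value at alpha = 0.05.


Step 1: Rank x and y separately (midranks; no ties here).
rank(x): 13->7, 9->4, 10->5, 12->6, 4->1, 7->2, 17->8, 8->3
rank(y): 7->7, 2->2, 5->5, 8->8, 1->1, 4->4, 6->6, 3->3
Step 2: d_i = R_x(i) - R_y(i); compute d_i^2.
  (7-7)^2=0, (4-2)^2=4, (5-5)^2=0, (6-8)^2=4, (1-1)^2=0, (2-4)^2=4, (8-6)^2=4, (3-3)^2=0
sum(d^2) = 16.
Step 3: rho = 1 - 6*16 / (8*(8^2 - 1)) = 1 - 96/504 = 0.809524.
Step 4: Under H0, t = rho * sqrt((n-2)/(1-rho^2)) = 3.3776 ~ t(6).
Step 5: Two-sided p-value from the t-distribution with 6 df = 0.014903.
Step 6: alpha = 0.05. reject H0.

rho = 0.8095, p = 0.014903, reject H0 at alpha = 0.05.


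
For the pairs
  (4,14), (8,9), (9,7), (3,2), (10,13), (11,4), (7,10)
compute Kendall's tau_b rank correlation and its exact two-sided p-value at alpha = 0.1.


Step 1: Enumerate the 21 unordered pairs (i,j) with i<j and classify each by sign(x_j-x_i) * sign(y_j-y_i).
  (1,2):dx=+4,dy=-5->D; (1,3):dx=+5,dy=-7->D; (1,4):dx=-1,dy=-12->C; (1,5):dx=+6,dy=-1->D
  (1,6):dx=+7,dy=-10->D; (1,7):dx=+3,dy=-4->D; (2,3):dx=+1,dy=-2->D; (2,4):dx=-5,dy=-7->C
  (2,5):dx=+2,dy=+4->C; (2,6):dx=+3,dy=-5->D; (2,7):dx=-1,dy=+1->D; (3,4):dx=-6,dy=-5->C
  (3,5):dx=+1,dy=+6->C; (3,6):dx=+2,dy=-3->D; (3,7):dx=-2,dy=+3->D; (4,5):dx=+7,dy=+11->C
  (4,6):dx=+8,dy=+2->C; (4,7):dx=+4,dy=+8->C; (5,6):dx=+1,dy=-9->D; (5,7):dx=-3,dy=-3->C
  (6,7):dx=-4,dy=+6->D
Step 2: C = 9, D = 12, total pairs = 21.
Step 3: tau = (C - D)/(n(n-1)/2) = (9 - 12)/21 = -0.142857.
Step 4: Exact two-sided p-value (enumerate n! = 5040 permutations of y under H0): p = 0.772619.
Step 5: alpha = 0.1. fail to reject H0.

tau_b = -0.1429 (C=9, D=12), p = 0.772619, fail to reject H0.


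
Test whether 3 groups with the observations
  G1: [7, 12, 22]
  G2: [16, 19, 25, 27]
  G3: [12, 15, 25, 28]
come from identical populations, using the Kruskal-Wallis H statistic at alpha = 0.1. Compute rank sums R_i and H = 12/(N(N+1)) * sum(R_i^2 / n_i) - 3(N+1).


Step 1: Combine all N = 11 observations and assign midranks.
sorted (value, group, rank): (7,G1,1), (12,G1,2.5), (12,G3,2.5), (15,G3,4), (16,G2,5), (19,G2,6), (22,G1,7), (25,G2,8.5), (25,G3,8.5), (27,G2,10), (28,G3,11)
Step 2: Sum ranks within each group.
R_1 = 10.5 (n_1 = 3)
R_2 = 29.5 (n_2 = 4)
R_3 = 26 (n_3 = 4)
Step 3: H = 12/(N(N+1)) * sum(R_i^2/n_i) - 3(N+1)
     = 12/(11*12) * (10.5^2/3 + 29.5^2/4 + 26^2/4) - 3*12
     = 0.090909 * 423.312 - 36
     = 2.482955.
Step 4: Ties present; correction factor C = 1 - 12/(11^3 - 11) = 0.990909. Corrected H = 2.482955 / 0.990909 = 2.505734.
Step 5: Under H0, H ~ chi^2(2); p-value = 0.285685.
Step 6: alpha = 0.1. fail to reject H0.

H = 2.5057, df = 2, p = 0.285685, fail to reject H0.


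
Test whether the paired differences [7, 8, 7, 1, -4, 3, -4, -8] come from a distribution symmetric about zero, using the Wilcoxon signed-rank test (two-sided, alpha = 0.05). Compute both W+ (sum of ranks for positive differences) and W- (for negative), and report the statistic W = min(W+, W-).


Step 1: Drop any zero differences (none here) and take |d_i|.
|d| = [7, 8, 7, 1, 4, 3, 4, 8]
Step 2: Midrank |d_i| (ties get averaged ranks).
ranks: |7|->5.5, |8|->7.5, |7|->5.5, |1|->1, |4|->3.5, |3|->2, |4|->3.5, |8|->7.5
Step 3: Attach original signs; sum ranks with positive sign and with negative sign.
W+ = 5.5 + 7.5 + 5.5 + 1 + 2 = 21.5
W- = 3.5 + 3.5 + 7.5 = 14.5
(Check: W+ + W- = 36 should equal n(n+1)/2 = 36.)
Step 4: Test statistic W = min(W+, W-) = 14.5.
Step 5: Ties in |d|, so use the tie-corrected normal approximation.
        E[W] = n(n+1)/4 = 8*9/4 = 18.
        Tie groups: |d|=4 (t=2), |d|=7 (t=2), |d|=8 (t=2); sum(t^3 - t) = 18.
        Var[W] = n(n+1)(2n+1)/24 - sum(t^3-t)/48 = 1224/24 - 18/48 = 50.625.
        z = (W - E[W]) / sqrt(Var[W]) = (14.5 - 18) / 7.1151 = -0.4919.
        Two-sided p = 2*Phi(z) = 0.622783.
Step 6: alpha = 0.05. fail to reject H0.

W+ = 21.5, W- = 14.5, W = min = 14.5, p = 0.622783, fail to reject H0.


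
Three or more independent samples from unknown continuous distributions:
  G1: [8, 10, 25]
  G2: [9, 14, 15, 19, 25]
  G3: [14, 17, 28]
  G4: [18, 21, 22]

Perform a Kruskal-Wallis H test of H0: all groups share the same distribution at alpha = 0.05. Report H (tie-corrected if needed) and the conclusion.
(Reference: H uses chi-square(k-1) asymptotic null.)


Step 1: Combine all N = 14 observations and assign midranks.
sorted (value, group, rank): (8,G1,1), (9,G2,2), (10,G1,3), (14,G2,4.5), (14,G3,4.5), (15,G2,6), (17,G3,7), (18,G4,8), (19,G2,9), (21,G4,10), (22,G4,11), (25,G1,12.5), (25,G2,12.5), (28,G3,14)
Step 2: Sum ranks within each group.
R_1 = 16.5 (n_1 = 3)
R_2 = 34 (n_2 = 5)
R_3 = 25.5 (n_3 = 3)
R_4 = 29 (n_4 = 3)
Step 3: H = 12/(N(N+1)) * sum(R_i^2/n_i) - 3(N+1)
     = 12/(14*15) * (16.5^2/3 + 34^2/5 + 25.5^2/3 + 29^2/3) - 3*15
     = 0.057143 * 819.033 - 45
     = 1.801905.
Step 4: Ties present; correction factor C = 1 - 12/(14^3 - 14) = 0.995604. Corrected H = 1.801905 / 0.995604 = 1.809860.
Step 5: Under H0, H ~ chi^2(3); p-value = 0.612792.
Step 6: alpha = 0.05. fail to reject H0.

H = 1.8099, df = 3, p = 0.612792, fail to reject H0.


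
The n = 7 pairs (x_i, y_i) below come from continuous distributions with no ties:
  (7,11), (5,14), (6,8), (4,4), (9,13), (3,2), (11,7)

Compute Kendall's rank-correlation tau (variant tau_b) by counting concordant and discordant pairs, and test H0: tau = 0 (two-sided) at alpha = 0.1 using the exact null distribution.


Step 1: Enumerate the 21 unordered pairs (i,j) with i<j and classify each by sign(x_j-x_i) * sign(y_j-y_i).
  (1,2):dx=-2,dy=+3->D; (1,3):dx=-1,dy=-3->C; (1,4):dx=-3,dy=-7->C; (1,5):dx=+2,dy=+2->C
  (1,6):dx=-4,dy=-9->C; (1,7):dx=+4,dy=-4->D; (2,3):dx=+1,dy=-6->D; (2,4):dx=-1,dy=-10->C
  (2,5):dx=+4,dy=-1->D; (2,6):dx=-2,dy=-12->C; (2,7):dx=+6,dy=-7->D; (3,4):dx=-2,dy=-4->C
  (3,5):dx=+3,dy=+5->C; (3,6):dx=-3,dy=-6->C; (3,7):dx=+5,dy=-1->D; (4,5):dx=+5,dy=+9->C
  (4,6):dx=-1,dy=-2->C; (4,7):dx=+7,dy=+3->C; (5,6):dx=-6,dy=-11->C; (5,7):dx=+2,dy=-6->D
  (6,7):dx=+8,dy=+5->C
Step 2: C = 14, D = 7, total pairs = 21.
Step 3: tau = (C - D)/(n(n-1)/2) = (14 - 7)/21 = 0.333333.
Step 4: Exact two-sided p-value (enumerate n! = 5040 permutations of y under H0): p = 0.381349.
Step 5: alpha = 0.1. fail to reject H0.

tau_b = 0.3333 (C=14, D=7), p = 0.381349, fail to reject H0.


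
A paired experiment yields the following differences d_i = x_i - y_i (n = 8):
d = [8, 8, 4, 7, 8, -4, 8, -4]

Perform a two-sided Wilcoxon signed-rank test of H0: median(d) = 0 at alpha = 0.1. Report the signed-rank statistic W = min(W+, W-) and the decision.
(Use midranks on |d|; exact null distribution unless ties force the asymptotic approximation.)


Step 1: Drop any zero differences (none here) and take |d_i|.
|d| = [8, 8, 4, 7, 8, 4, 8, 4]
Step 2: Midrank |d_i| (ties get averaged ranks).
ranks: |8|->6.5, |8|->6.5, |4|->2, |7|->4, |8|->6.5, |4|->2, |8|->6.5, |4|->2
Step 3: Attach original signs; sum ranks with positive sign and with negative sign.
W+ = 6.5 + 6.5 + 2 + 4 + 6.5 + 6.5 = 32
W- = 2 + 2 = 4
(Check: W+ + W- = 36 should equal n(n+1)/2 = 36.)
Step 4: Test statistic W = min(W+, W-) = 4.
Step 5: Ties in |d|, so use the tie-corrected normal approximation.
        E[W] = n(n+1)/4 = 8*9/4 = 18.
        Tie groups: |d|=4 (t=3), |d|=8 (t=4); sum(t^3 - t) = 84.
        Var[W] = n(n+1)(2n+1)/24 - sum(t^3-t)/48 = 1224/24 - 84/48 = 49.25.
        z = (W - E[W]) / sqrt(Var[W]) = (4 - 18) / 7.0178 = -1.9949.
        Two-sided p = 2*Phi(z) = 0.046052.
Step 6: alpha = 0.1. reject H0.

W+ = 32, W- = 4, W = min = 4, p = 0.046052, reject H0.


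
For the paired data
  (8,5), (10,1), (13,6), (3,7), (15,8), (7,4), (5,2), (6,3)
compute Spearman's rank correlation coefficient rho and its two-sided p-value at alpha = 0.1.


Step 1: Rank x and y separately (midranks; no ties here).
rank(x): 8->5, 10->6, 13->7, 3->1, 15->8, 7->4, 5->2, 6->3
rank(y): 5->5, 1->1, 6->6, 7->7, 8->8, 4->4, 2->2, 3->3
Step 2: d_i = R_x(i) - R_y(i); compute d_i^2.
  (5-5)^2=0, (6-1)^2=25, (7-6)^2=1, (1-7)^2=36, (8-8)^2=0, (4-4)^2=0, (2-2)^2=0, (3-3)^2=0
sum(d^2) = 62.
Step 3: rho = 1 - 6*62 / (8*(8^2 - 1)) = 1 - 372/504 = 0.261905.
Step 4: Under H0, t = rho * sqrt((n-2)/(1-rho^2)) = 0.6647 ~ t(6).
Step 5: Two-sided p-value from the t-distribution with 6 df = 0.530923.
Step 6: alpha = 0.1. fail to reject H0.

rho = 0.2619, p = 0.530923, fail to reject H0 at alpha = 0.1.


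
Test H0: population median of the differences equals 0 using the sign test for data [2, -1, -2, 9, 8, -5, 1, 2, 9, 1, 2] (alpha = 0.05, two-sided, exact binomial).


Step 1: Discard zero differences. Original n = 11; n_eff = number of nonzero differences = 11.
Nonzero differences (with sign): +2, -1, -2, +9, +8, -5, +1, +2, +9, +1, +2
Step 2: Count signs: positive = 8, negative = 3.
Step 3: Under H0: P(positive) = 0.5, so the number of positives S ~ Bin(11, 0.5).
Step 4: Two-sided exact p-value = sum of Bin(11,0.5) probabilities at or below the observed probability = 0.226562.
Step 5: alpha = 0.05. fail to reject H0.

n_eff = 11, pos = 8, neg = 3, p = 0.226562, fail to reject H0.


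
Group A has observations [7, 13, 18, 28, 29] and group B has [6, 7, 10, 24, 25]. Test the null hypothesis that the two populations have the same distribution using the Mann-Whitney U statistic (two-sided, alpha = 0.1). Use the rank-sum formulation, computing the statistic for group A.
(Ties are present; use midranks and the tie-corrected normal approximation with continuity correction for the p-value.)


Step 1: Combine and sort all 10 observations; assign midranks.
sorted (value, group): (6,Y), (7,X), (7,Y), (10,Y), (13,X), (18,X), (24,Y), (25,Y), (28,X), (29,X)
ranks: 6->1, 7->2.5, 7->2.5, 10->4, 13->5, 18->6, 24->7, 25->8, 28->9, 29->10
Step 2: Rank sum for X: R1 = 2.5 + 5 + 6 + 9 + 10 = 32.5.
Step 3: U_X = R1 - n1(n1+1)/2 = 32.5 - 5*6/2 = 32.5 - 15 = 17.5.
       U_Y = n1*n2 - U_X = 25 - 17.5 = 7.5.
Step 4: Ties are present, so use the tie-corrected normal approximation (with continuity correction) for the p-value.
Step 5: p-value = 0.345742; compare to alpha = 0.1. fail to reject H0.

U_X = 17.5, p = 0.345742, fail to reject H0 at alpha = 0.1.


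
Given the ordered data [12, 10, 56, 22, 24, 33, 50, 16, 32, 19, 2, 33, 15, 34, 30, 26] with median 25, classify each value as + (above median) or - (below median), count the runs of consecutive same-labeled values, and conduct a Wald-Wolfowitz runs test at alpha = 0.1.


Step 1: Compute median = 25; label A = above, B = below.
Labels in order: BBABBAABABBABAAA  (n_A = 8, n_B = 8)
Step 2: Count runs R = 10.
Step 3: Under H0 (random ordering), E[R] = 2*n_A*n_B/(n_A+n_B) + 1 = 2*8*8/16 + 1 = 9.0000.
        Var[R] = 2*n_A*n_B*(2*n_A*n_B - n_A - n_B) / ((n_A+n_B)^2 * (n_A+n_B-1)) = 14336/3840 = 3.7333.
        SD[R] = 1.9322.
Step 4: Continuity-corrected z = (R - 0.5 - E[R]) / SD[R] = (10 - 0.5 - 9.0000) / 1.9322 = 0.2588.
Step 5: Two-sided p-value via normal approximation = 2*(1 - Phi(|z|)) = 0.795809.
Step 6: alpha = 0.1. fail to reject H0.

R = 10, z = 0.2588, p = 0.795809, fail to reject H0.


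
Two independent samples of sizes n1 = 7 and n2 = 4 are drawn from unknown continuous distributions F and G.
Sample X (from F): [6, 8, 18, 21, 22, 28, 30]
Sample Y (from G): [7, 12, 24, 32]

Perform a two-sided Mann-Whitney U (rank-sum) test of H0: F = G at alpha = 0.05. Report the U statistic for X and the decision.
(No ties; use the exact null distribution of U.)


Step 1: Combine and sort all 11 observations; assign midranks.
sorted (value, group): (6,X), (7,Y), (8,X), (12,Y), (18,X), (21,X), (22,X), (24,Y), (28,X), (30,X), (32,Y)
ranks: 6->1, 7->2, 8->3, 12->4, 18->5, 21->6, 22->7, 24->8, 28->9, 30->10, 32->11
Step 2: Rank sum for X: R1 = 1 + 3 + 5 + 6 + 7 + 9 + 10 = 41.
Step 3: U_X = R1 - n1(n1+1)/2 = 41 - 7*8/2 = 41 - 28 = 13.
       U_Y = n1*n2 - U_X = 28 - 13 = 15.
Step 4: No ties, so the exact null distribution of U (based on enumerating the C(11,7) = 330 equally likely rank assignments) gives the two-sided p-value.
Step 5: p-value = 0.927273; compare to alpha = 0.05. fail to reject H0.

U_X = 13, p = 0.927273, fail to reject H0 at alpha = 0.05.


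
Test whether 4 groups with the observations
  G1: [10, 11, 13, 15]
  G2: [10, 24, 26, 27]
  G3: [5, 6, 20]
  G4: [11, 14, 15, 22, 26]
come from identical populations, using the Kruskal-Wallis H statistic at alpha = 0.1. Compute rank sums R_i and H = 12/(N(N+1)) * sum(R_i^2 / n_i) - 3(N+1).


Step 1: Combine all N = 16 observations and assign midranks.
sorted (value, group, rank): (5,G3,1), (6,G3,2), (10,G1,3.5), (10,G2,3.5), (11,G1,5.5), (11,G4,5.5), (13,G1,7), (14,G4,8), (15,G1,9.5), (15,G4,9.5), (20,G3,11), (22,G4,12), (24,G2,13), (26,G2,14.5), (26,G4,14.5), (27,G2,16)
Step 2: Sum ranks within each group.
R_1 = 25.5 (n_1 = 4)
R_2 = 47 (n_2 = 4)
R_3 = 14 (n_3 = 3)
R_4 = 49.5 (n_4 = 5)
Step 3: H = 12/(N(N+1)) * sum(R_i^2/n_i) - 3(N+1)
     = 12/(16*17) * (25.5^2/4 + 47^2/4 + 14^2/3 + 49.5^2/5) - 3*17
     = 0.044118 * 1270.2 - 51
     = 5.038051.
Step 4: Ties present; correction factor C = 1 - 24/(16^3 - 16) = 0.994118. Corrected H = 5.038051 / 0.994118 = 5.067862.
Step 5: Under H0, H ~ chi^2(3); p-value = 0.166895.
Step 6: alpha = 0.1. fail to reject H0.

H = 5.0679, df = 3, p = 0.166895, fail to reject H0.


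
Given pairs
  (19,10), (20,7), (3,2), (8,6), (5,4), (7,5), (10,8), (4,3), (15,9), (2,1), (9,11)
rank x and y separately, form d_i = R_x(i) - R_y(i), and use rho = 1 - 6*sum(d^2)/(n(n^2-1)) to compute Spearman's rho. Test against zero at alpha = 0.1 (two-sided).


Step 1: Rank x and y separately (midranks; no ties here).
rank(x): 19->10, 20->11, 3->2, 8->6, 5->4, 7->5, 10->8, 4->3, 15->9, 2->1, 9->7
rank(y): 10->10, 7->7, 2->2, 6->6, 4->4, 5->5, 8->8, 3->3, 9->9, 1->1, 11->11
Step 2: d_i = R_x(i) - R_y(i); compute d_i^2.
  (10-10)^2=0, (11-7)^2=16, (2-2)^2=0, (6-6)^2=0, (4-4)^2=0, (5-5)^2=0, (8-8)^2=0, (3-3)^2=0, (9-9)^2=0, (1-1)^2=0, (7-11)^2=16
sum(d^2) = 32.
Step 3: rho = 1 - 6*32 / (11*(11^2 - 1)) = 1 - 192/1320 = 0.854545.
Step 4: Under H0, t = rho * sqrt((n-2)/(1-rho^2)) = 4.9360 ~ t(9).
Step 5: Two-sided p-value from the t-distribution with 9 df = 0.000807.
Step 6: alpha = 0.1. reject H0.

rho = 0.8545, p = 0.000807, reject H0 at alpha = 0.1.


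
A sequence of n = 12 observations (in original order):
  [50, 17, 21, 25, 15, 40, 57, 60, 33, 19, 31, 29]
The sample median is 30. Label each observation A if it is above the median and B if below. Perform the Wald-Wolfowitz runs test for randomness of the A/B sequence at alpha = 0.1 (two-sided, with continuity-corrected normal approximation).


Step 1: Compute median = 30; label A = above, B = below.
Labels in order: ABBBBAAAABAB  (n_A = 6, n_B = 6)
Step 2: Count runs R = 6.
Step 3: Under H0 (random ordering), E[R] = 2*n_A*n_B/(n_A+n_B) + 1 = 2*6*6/12 + 1 = 7.0000.
        Var[R] = 2*n_A*n_B*(2*n_A*n_B - n_A - n_B) / ((n_A+n_B)^2 * (n_A+n_B-1)) = 4320/1584 = 2.7273.
        SD[R] = 1.6514.
Step 4: Continuity-corrected z = (R + 0.5 - E[R]) / SD[R] = (6 + 0.5 - 7.0000) / 1.6514 = -0.3028.
Step 5: Two-sided p-value via normal approximation = 2*(1 - Phi(|z|)) = 0.762069.
Step 6: alpha = 0.1. fail to reject H0.

R = 6, z = -0.3028, p = 0.762069, fail to reject H0.


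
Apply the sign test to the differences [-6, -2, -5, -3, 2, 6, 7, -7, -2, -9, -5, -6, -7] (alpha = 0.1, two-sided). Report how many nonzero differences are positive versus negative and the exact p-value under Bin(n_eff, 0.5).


Step 1: Discard zero differences. Original n = 13; n_eff = number of nonzero differences = 13.
Nonzero differences (with sign): -6, -2, -5, -3, +2, +6, +7, -7, -2, -9, -5, -6, -7
Step 2: Count signs: positive = 3, negative = 10.
Step 3: Under H0: P(positive) = 0.5, so the number of positives S ~ Bin(13, 0.5).
Step 4: Two-sided exact p-value = sum of Bin(13,0.5) probabilities at or below the observed probability = 0.092285.
Step 5: alpha = 0.1. reject H0.

n_eff = 13, pos = 3, neg = 10, p = 0.092285, reject H0.


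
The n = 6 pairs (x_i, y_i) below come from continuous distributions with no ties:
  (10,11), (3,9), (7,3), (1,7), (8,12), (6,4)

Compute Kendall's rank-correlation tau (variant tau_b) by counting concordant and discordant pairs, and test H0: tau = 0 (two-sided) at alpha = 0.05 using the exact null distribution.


Step 1: Enumerate the 15 unordered pairs (i,j) with i<j and classify each by sign(x_j-x_i) * sign(y_j-y_i).
  (1,2):dx=-7,dy=-2->C; (1,3):dx=-3,dy=-8->C; (1,4):dx=-9,dy=-4->C; (1,5):dx=-2,dy=+1->D
  (1,6):dx=-4,dy=-7->C; (2,3):dx=+4,dy=-6->D; (2,4):dx=-2,dy=-2->C; (2,5):dx=+5,dy=+3->C
  (2,6):dx=+3,dy=-5->D; (3,4):dx=-6,dy=+4->D; (3,5):dx=+1,dy=+9->C; (3,6):dx=-1,dy=+1->D
  (4,5):dx=+7,dy=+5->C; (4,6):dx=+5,dy=-3->D; (5,6):dx=-2,dy=-8->C
Step 2: C = 9, D = 6, total pairs = 15.
Step 3: tau = (C - D)/(n(n-1)/2) = (9 - 6)/15 = 0.200000.
Step 4: Exact two-sided p-value (enumerate n! = 720 permutations of y under H0): p = 0.719444.
Step 5: alpha = 0.05. fail to reject H0.

tau_b = 0.2000 (C=9, D=6), p = 0.719444, fail to reject H0.


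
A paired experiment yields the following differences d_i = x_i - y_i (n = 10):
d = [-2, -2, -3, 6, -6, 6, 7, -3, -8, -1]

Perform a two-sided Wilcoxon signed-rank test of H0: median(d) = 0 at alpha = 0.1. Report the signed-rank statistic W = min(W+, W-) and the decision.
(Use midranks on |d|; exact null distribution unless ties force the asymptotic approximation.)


Step 1: Drop any zero differences (none here) and take |d_i|.
|d| = [2, 2, 3, 6, 6, 6, 7, 3, 8, 1]
Step 2: Midrank |d_i| (ties get averaged ranks).
ranks: |2|->2.5, |2|->2.5, |3|->4.5, |6|->7, |6|->7, |6|->7, |7|->9, |3|->4.5, |8|->10, |1|->1
Step 3: Attach original signs; sum ranks with positive sign and with negative sign.
W+ = 7 + 7 + 9 = 23
W- = 2.5 + 2.5 + 4.5 + 7 + 4.5 + 10 + 1 = 32
(Check: W+ + W- = 55 should equal n(n+1)/2 = 55.)
Step 4: Test statistic W = min(W+, W-) = 23.
Step 5: Ties in |d|, so use the tie-corrected normal approximation.
        E[W] = n(n+1)/4 = 10*11/4 = 27.5.
        Tie groups: |d|=2 (t=2), |d|=3 (t=2), |d|=6 (t=3); sum(t^3 - t) = 36.
        Var[W] = n(n+1)(2n+1)/24 - sum(t^3-t)/48 = 2310/24 - 36/48 = 95.5.
        z = (W - E[W]) / sqrt(Var[W]) = (23 - 27.5) / 9.7724 = -0.4605.
        Two-sided p = 2*Phi(z) = 0.645172.
Step 6: alpha = 0.1. fail to reject H0.

W+ = 23, W- = 32, W = min = 23, p = 0.645172, fail to reject H0.


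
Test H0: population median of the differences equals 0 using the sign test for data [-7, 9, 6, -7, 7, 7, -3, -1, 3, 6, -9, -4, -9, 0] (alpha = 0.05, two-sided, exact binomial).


Step 1: Discard zero differences. Original n = 14; n_eff = number of nonzero differences = 13.
Nonzero differences (with sign): -7, +9, +6, -7, +7, +7, -3, -1, +3, +6, -9, -4, -9
Step 2: Count signs: positive = 6, negative = 7.
Step 3: Under H0: P(positive) = 0.5, so the number of positives S ~ Bin(13, 0.5).
Step 4: Two-sided exact p-value = sum of Bin(13,0.5) probabilities at or below the observed probability = 1.000000.
Step 5: alpha = 0.05. fail to reject H0.

n_eff = 13, pos = 6, neg = 7, p = 1.000000, fail to reject H0.


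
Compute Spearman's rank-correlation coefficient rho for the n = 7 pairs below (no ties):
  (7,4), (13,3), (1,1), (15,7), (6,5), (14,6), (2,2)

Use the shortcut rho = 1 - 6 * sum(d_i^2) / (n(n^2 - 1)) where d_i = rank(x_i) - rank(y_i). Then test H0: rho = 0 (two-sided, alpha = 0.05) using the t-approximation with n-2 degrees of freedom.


Step 1: Rank x and y separately (midranks; no ties here).
rank(x): 7->4, 13->5, 1->1, 15->7, 6->3, 14->6, 2->2
rank(y): 4->4, 3->3, 1->1, 7->7, 5->5, 6->6, 2->2
Step 2: d_i = R_x(i) - R_y(i); compute d_i^2.
  (4-4)^2=0, (5-3)^2=4, (1-1)^2=0, (7-7)^2=0, (3-5)^2=4, (6-6)^2=0, (2-2)^2=0
sum(d^2) = 8.
Step 3: rho = 1 - 6*8 / (7*(7^2 - 1)) = 1 - 48/336 = 0.857143.
Step 4: Under H0, t = rho * sqrt((n-2)/(1-rho^2)) = 3.7210 ~ t(5).
Step 5: Two-sided p-value from the t-distribution with 5 df = 0.013697.
Step 6: alpha = 0.05. reject H0.

rho = 0.8571, p = 0.013697, reject H0 at alpha = 0.05.


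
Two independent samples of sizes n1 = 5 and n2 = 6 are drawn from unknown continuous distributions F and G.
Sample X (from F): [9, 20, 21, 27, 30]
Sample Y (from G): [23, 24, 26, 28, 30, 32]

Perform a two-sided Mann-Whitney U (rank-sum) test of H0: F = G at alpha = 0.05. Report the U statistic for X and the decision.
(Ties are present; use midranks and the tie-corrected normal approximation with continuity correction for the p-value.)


Step 1: Combine and sort all 11 observations; assign midranks.
sorted (value, group): (9,X), (20,X), (21,X), (23,Y), (24,Y), (26,Y), (27,X), (28,Y), (30,X), (30,Y), (32,Y)
ranks: 9->1, 20->2, 21->3, 23->4, 24->5, 26->6, 27->7, 28->8, 30->9.5, 30->9.5, 32->11
Step 2: Rank sum for X: R1 = 1 + 2 + 3 + 7 + 9.5 = 22.5.
Step 3: U_X = R1 - n1(n1+1)/2 = 22.5 - 5*6/2 = 22.5 - 15 = 7.5.
       U_Y = n1*n2 - U_X = 30 - 7.5 = 22.5.
Step 4: Ties are present, so use the tie-corrected normal approximation (with continuity correction) for the p-value.
Step 5: p-value = 0.200217; compare to alpha = 0.05. fail to reject H0.

U_X = 7.5, p = 0.200217, fail to reject H0 at alpha = 0.05.


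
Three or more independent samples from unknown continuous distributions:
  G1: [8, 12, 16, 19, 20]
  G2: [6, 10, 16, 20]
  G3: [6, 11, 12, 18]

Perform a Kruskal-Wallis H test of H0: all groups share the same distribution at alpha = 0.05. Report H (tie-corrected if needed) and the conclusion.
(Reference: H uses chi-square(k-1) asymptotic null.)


Step 1: Combine all N = 13 observations and assign midranks.
sorted (value, group, rank): (6,G2,1.5), (6,G3,1.5), (8,G1,3), (10,G2,4), (11,G3,5), (12,G1,6.5), (12,G3,6.5), (16,G1,8.5), (16,G2,8.5), (18,G3,10), (19,G1,11), (20,G1,12.5), (20,G2,12.5)
Step 2: Sum ranks within each group.
R_1 = 41.5 (n_1 = 5)
R_2 = 26.5 (n_2 = 4)
R_3 = 23 (n_3 = 4)
Step 3: H = 12/(N(N+1)) * sum(R_i^2/n_i) - 3(N+1)
     = 12/(13*14) * (41.5^2/5 + 26.5^2/4 + 23^2/4) - 3*14
     = 0.065934 * 652.263 - 42
     = 1.006319.
Step 4: Ties present; correction factor C = 1 - 24/(13^3 - 13) = 0.989011. Corrected H = 1.006319 / 0.989011 = 1.017500.
Step 5: Under H0, H ~ chi^2(2); p-value = 0.601247.
Step 6: alpha = 0.05. fail to reject H0.

H = 1.0175, df = 2, p = 0.601247, fail to reject H0.


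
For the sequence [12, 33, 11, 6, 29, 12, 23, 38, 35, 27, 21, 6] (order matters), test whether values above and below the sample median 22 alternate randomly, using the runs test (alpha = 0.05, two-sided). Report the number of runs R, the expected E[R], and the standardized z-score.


Step 1: Compute median = 22; label A = above, B = below.
Labels in order: BABBABAAAABB  (n_A = 6, n_B = 6)
Step 2: Count runs R = 7.
Step 3: Under H0 (random ordering), E[R] = 2*n_A*n_B/(n_A+n_B) + 1 = 2*6*6/12 + 1 = 7.0000.
        Var[R] = 2*n_A*n_B*(2*n_A*n_B - n_A - n_B) / ((n_A+n_B)^2 * (n_A+n_B-1)) = 4320/1584 = 2.7273.
        SD[R] = 1.6514.
Step 4: R = E[R], so z = 0 with no continuity correction.
Step 5: Two-sided p-value via normal approximation = 2*(1 - Phi(|z|)) = 1.000000.
Step 6: alpha = 0.05. fail to reject H0.

R = 7, z = 0.0000, p = 1.000000, fail to reject H0.


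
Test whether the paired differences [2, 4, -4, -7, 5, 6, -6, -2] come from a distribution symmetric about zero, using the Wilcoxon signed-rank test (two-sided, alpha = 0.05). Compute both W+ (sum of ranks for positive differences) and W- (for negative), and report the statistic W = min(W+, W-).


Step 1: Drop any zero differences (none here) and take |d_i|.
|d| = [2, 4, 4, 7, 5, 6, 6, 2]
Step 2: Midrank |d_i| (ties get averaged ranks).
ranks: |2|->1.5, |4|->3.5, |4|->3.5, |7|->8, |5|->5, |6|->6.5, |6|->6.5, |2|->1.5
Step 3: Attach original signs; sum ranks with positive sign and with negative sign.
W+ = 1.5 + 3.5 + 5 + 6.5 = 16.5
W- = 3.5 + 8 + 6.5 + 1.5 = 19.5
(Check: W+ + W- = 36 should equal n(n+1)/2 = 36.)
Step 4: Test statistic W = min(W+, W-) = 16.5.
Step 5: Ties in |d|, so use the tie-corrected normal approximation.
        E[W] = n(n+1)/4 = 8*9/4 = 18.
        Tie groups: |d|=2 (t=2), |d|=4 (t=2), |d|=6 (t=2); sum(t^3 - t) = 18.
        Var[W] = n(n+1)(2n+1)/24 - sum(t^3-t)/48 = 1224/24 - 18/48 = 50.625.
        z = (W - E[W]) / sqrt(Var[W]) = (16.5 - 18) / 7.1151 = -0.2108.
        Two-sided p = 2*Phi(z) = 0.833029.
Step 6: alpha = 0.05. fail to reject H0.

W+ = 16.5, W- = 19.5, W = min = 16.5, p = 0.833029, fail to reject H0.


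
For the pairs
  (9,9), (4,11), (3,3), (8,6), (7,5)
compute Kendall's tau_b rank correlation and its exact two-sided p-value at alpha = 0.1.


Step 1: Enumerate the 10 unordered pairs (i,j) with i<j and classify each by sign(x_j-x_i) * sign(y_j-y_i).
  (1,2):dx=-5,dy=+2->D; (1,3):dx=-6,dy=-6->C; (1,4):dx=-1,dy=-3->C; (1,5):dx=-2,dy=-4->C
  (2,3):dx=-1,dy=-8->C; (2,4):dx=+4,dy=-5->D; (2,5):dx=+3,dy=-6->D; (3,4):dx=+5,dy=+3->C
  (3,5):dx=+4,dy=+2->C; (4,5):dx=-1,dy=-1->C
Step 2: C = 7, D = 3, total pairs = 10.
Step 3: tau = (C - D)/(n(n-1)/2) = (7 - 3)/10 = 0.400000.
Step 4: Exact two-sided p-value (enumerate n! = 120 permutations of y under H0): p = 0.483333.
Step 5: alpha = 0.1. fail to reject H0.

tau_b = 0.4000 (C=7, D=3), p = 0.483333, fail to reject H0.


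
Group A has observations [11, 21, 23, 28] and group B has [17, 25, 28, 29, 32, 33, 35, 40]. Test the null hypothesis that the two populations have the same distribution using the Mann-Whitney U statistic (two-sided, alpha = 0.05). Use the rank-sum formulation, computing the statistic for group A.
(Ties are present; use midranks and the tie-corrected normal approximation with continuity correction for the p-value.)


Step 1: Combine and sort all 12 observations; assign midranks.
sorted (value, group): (11,X), (17,Y), (21,X), (23,X), (25,Y), (28,X), (28,Y), (29,Y), (32,Y), (33,Y), (35,Y), (40,Y)
ranks: 11->1, 17->2, 21->3, 23->4, 25->5, 28->6.5, 28->6.5, 29->8, 32->9, 33->10, 35->11, 40->12
Step 2: Rank sum for X: R1 = 1 + 3 + 4 + 6.5 = 14.5.
Step 3: U_X = R1 - n1(n1+1)/2 = 14.5 - 4*5/2 = 14.5 - 10 = 4.5.
       U_Y = n1*n2 - U_X = 32 - 4.5 = 27.5.
Step 4: Ties are present, so use the tie-corrected normal approximation (with continuity correction) for the p-value.
Step 5: p-value = 0.061271; compare to alpha = 0.05. fail to reject H0.

U_X = 4.5, p = 0.061271, fail to reject H0 at alpha = 0.05.


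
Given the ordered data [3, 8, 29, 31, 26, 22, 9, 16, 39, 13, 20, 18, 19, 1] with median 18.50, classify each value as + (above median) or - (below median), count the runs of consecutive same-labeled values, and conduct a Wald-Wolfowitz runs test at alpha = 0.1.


Step 1: Compute median = 18.50; label A = above, B = below.
Labels in order: BBAAAABBABABAB  (n_A = 7, n_B = 7)
Step 2: Count runs R = 9.
Step 3: Under H0 (random ordering), E[R] = 2*n_A*n_B/(n_A+n_B) + 1 = 2*7*7/14 + 1 = 8.0000.
        Var[R] = 2*n_A*n_B*(2*n_A*n_B - n_A - n_B) / ((n_A+n_B)^2 * (n_A+n_B-1)) = 8232/2548 = 3.2308.
        SD[R] = 1.7974.
Step 4: Continuity-corrected z = (R - 0.5 - E[R]) / SD[R] = (9 - 0.5 - 8.0000) / 1.7974 = 0.2782.
Step 5: Two-sided p-value via normal approximation = 2*(1 - Phi(|z|)) = 0.780879.
Step 6: alpha = 0.1. fail to reject H0.

R = 9, z = 0.2782, p = 0.780879, fail to reject H0.


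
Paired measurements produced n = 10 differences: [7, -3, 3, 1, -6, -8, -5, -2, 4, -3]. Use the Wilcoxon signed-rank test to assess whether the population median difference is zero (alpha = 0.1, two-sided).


Step 1: Drop any zero differences (none here) and take |d_i|.
|d| = [7, 3, 3, 1, 6, 8, 5, 2, 4, 3]
Step 2: Midrank |d_i| (ties get averaged ranks).
ranks: |7|->9, |3|->4, |3|->4, |1|->1, |6|->8, |8|->10, |5|->7, |2|->2, |4|->6, |3|->4
Step 3: Attach original signs; sum ranks with positive sign and with negative sign.
W+ = 9 + 4 + 1 + 6 = 20
W- = 4 + 8 + 10 + 7 + 2 + 4 = 35
(Check: W+ + W- = 55 should equal n(n+1)/2 = 55.)
Step 4: Test statistic W = min(W+, W-) = 20.
Step 5: Ties in |d|, so use the tie-corrected normal approximation.
        E[W] = n(n+1)/4 = 10*11/4 = 27.5.
        Tie groups: |d|=3 (t=3); sum(t^3 - t) = 24.
        Var[W] = n(n+1)(2n+1)/24 - sum(t^3-t)/48 = 2310/24 - 24/48 = 95.75.
        z = (W - E[W]) / sqrt(Var[W]) = (20 - 27.5) / 9.7852 = -0.7665.
        Two-sided p = 2*Phi(z) = 0.443400.
Step 6: alpha = 0.1. fail to reject H0.

W+ = 20, W- = 35, W = min = 20, p = 0.443400, fail to reject H0.


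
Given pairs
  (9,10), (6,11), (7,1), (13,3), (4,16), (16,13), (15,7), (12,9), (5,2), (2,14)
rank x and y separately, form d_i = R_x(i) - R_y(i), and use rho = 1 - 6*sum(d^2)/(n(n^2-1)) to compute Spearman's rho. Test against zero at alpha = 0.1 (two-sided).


Step 1: Rank x and y separately (midranks; no ties here).
rank(x): 9->6, 6->4, 7->5, 13->8, 4->2, 16->10, 15->9, 12->7, 5->3, 2->1
rank(y): 10->6, 11->7, 1->1, 3->3, 16->10, 13->8, 7->4, 9->5, 2->2, 14->9
Step 2: d_i = R_x(i) - R_y(i); compute d_i^2.
  (6-6)^2=0, (4-7)^2=9, (5-1)^2=16, (8-3)^2=25, (2-10)^2=64, (10-8)^2=4, (9-4)^2=25, (7-5)^2=4, (3-2)^2=1, (1-9)^2=64
sum(d^2) = 212.
Step 3: rho = 1 - 6*212 / (10*(10^2 - 1)) = 1 - 1272/990 = -0.284848.
Step 4: Under H0, t = rho * sqrt((n-2)/(1-rho^2)) = -0.8405 ~ t(8).
Step 5: Two-sided p-value from the t-distribution with 8 df = 0.425038.
Step 6: alpha = 0.1. fail to reject H0.

rho = -0.2848, p = 0.425038, fail to reject H0 at alpha = 0.1.
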